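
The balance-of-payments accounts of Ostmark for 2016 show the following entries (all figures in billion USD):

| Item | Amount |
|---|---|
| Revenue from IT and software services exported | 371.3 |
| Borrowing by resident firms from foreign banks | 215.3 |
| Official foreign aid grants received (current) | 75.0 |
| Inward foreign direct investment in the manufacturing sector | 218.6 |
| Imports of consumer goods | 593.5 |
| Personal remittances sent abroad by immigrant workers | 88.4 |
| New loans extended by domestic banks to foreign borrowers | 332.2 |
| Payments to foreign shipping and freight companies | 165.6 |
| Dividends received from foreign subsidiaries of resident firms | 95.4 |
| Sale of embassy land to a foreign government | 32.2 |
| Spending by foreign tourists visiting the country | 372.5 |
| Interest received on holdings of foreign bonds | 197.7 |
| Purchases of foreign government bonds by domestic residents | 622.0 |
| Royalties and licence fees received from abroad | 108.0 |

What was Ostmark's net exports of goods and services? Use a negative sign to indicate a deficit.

92.7

Goods: -593.5
Services: -165.6 + 108.0 + 372.5 + 371.3 = 686.2
Trade balance = -593.5 + 686.2 = 92.7
(Excluded from the trade balance — financial account: borrowing by resident firms from foreign banks 215.3, inward foreign direct investment in the manufacturing sector 218.6, new loans extended by domestic banks to foreign borrowers 332.2, purchases of foreign government bonds by domestic residents 622.0; secondary income: official foreign aid grants received (current) 75.0, personal remittances sent abroad by immigrant workers 88.4; primary income: dividends received from foreign subsidiaries of resident firms 95.4, interest received on holdings of foreign bonds 197.7; capital account: sale of embassy land to a foreign government 32.2.)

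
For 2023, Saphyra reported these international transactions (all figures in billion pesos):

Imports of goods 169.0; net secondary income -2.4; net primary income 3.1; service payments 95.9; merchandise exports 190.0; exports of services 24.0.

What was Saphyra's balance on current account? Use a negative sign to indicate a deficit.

-50.2

Goods balance = 190.0 - 169.0 = 21.0
Services balance = 24.0 - 95.9 = -71.9
Trade balance (goods + services) = 21.0 + (-71.9) = -50.9
Net primary income = 3.1
Net secondary income = -2.4
Current account = -50.9 + 3.1 + (-2.4) = -50.2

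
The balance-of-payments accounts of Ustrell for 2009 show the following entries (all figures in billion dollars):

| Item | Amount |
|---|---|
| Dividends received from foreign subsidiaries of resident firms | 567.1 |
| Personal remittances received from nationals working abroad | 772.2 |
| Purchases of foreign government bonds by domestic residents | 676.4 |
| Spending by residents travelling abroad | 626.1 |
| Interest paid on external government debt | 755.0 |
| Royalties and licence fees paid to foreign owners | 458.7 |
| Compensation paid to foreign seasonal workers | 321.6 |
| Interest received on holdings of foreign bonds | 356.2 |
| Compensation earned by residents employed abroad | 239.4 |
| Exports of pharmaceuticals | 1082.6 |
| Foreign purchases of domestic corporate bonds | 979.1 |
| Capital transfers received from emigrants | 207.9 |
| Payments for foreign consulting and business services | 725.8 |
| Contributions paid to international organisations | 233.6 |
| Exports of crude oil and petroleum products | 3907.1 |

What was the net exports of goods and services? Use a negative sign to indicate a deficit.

Goods: 3907.1 + 1082.6 = 4989.7
Services: -626.1 - 458.7 - 725.8 = -1810.6
Trade balance = 4989.7 + (-1810.6) = 3179.1
(Excluded from the trade balance — primary income: dividends received from foreign subsidiaries of resident firms 567.1, interest paid on external government debt 755.0, compensation paid to foreign seasonal workers 321.6, interest received on holdings of foreign bonds 356.2, compensation earned by residents employed abroad 239.4; secondary income: personal remittances received from nationals working abroad 772.2, contributions paid to international organisations 233.6; financial account: purchases of foreign government bonds by domestic residents 676.4, foreign purchases of domestic corporate bonds 979.1; capital account: capital transfers received from emigrants 207.9.)

3179.1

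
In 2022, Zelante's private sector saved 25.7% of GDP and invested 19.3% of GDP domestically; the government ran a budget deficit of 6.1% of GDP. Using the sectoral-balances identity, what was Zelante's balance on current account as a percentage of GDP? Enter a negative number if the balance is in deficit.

By the sectoral-balances identity, CA = (S_private - I) + (T - G).
Private balance = 25.7 - 19.3 = 6.4
Government balance (T - G) = -6.1
CA = 6.4 + (-6.1) = 0.3

0.3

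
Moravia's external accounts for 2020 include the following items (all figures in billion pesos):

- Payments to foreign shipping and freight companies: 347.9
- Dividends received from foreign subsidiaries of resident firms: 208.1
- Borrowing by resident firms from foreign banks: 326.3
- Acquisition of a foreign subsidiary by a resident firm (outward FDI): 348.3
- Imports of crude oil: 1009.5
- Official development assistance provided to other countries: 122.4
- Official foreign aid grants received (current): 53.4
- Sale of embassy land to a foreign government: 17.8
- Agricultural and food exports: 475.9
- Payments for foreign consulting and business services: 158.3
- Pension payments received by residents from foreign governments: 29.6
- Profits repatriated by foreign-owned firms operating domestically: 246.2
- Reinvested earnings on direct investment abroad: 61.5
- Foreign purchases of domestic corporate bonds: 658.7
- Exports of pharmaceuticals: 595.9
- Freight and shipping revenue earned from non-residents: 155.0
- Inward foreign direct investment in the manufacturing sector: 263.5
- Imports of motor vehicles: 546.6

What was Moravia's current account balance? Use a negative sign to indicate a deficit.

-851.5

Goods: 595.9 + 475.9 - 546.6 - 1009.5 = -484.3
Services: -158.3 - 347.9 + 155.0 = -351.2
Primary income: -246.2 + 61.5 + 208.1 = 23.4
Secondary income: 53.4 - 122.4 + 29.6 = -39.4
Current account = (-484.3) + (-351.2) + 23.4 + (-39.4) = -851.5
(Excluded from the current account — financial account: borrowing by resident firms from foreign banks 326.3, acquisition of a foreign subsidiary by a resident firm (outward FDI) 348.3, foreign purchases of domestic corporate bonds 658.7, inward foreign direct investment in the manufacturing sector 263.5; capital account: sale of embassy land to a foreign government 17.8.)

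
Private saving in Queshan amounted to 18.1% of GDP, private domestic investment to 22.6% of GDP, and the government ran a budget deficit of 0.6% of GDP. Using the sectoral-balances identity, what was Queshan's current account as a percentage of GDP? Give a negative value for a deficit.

-5.1

By the sectoral-balances identity, CA = (S_private - I) + (T - G).
Private balance = 18.1 - 22.6 = -4.5
Government balance (T - G) = -0.6
CA = -4.5 + (-0.6) = -5.1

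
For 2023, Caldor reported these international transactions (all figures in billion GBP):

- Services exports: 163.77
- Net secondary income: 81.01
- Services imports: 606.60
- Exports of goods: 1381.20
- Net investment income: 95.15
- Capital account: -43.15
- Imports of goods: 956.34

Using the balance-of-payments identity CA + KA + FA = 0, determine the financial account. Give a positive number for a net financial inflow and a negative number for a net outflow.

-115.04

Goods balance = 1381.20 - 956.34 = 424.86
Services balance = 163.77 - 606.60 = -442.83
Trade balance (goods + services) = 424.86 + (-442.83) = -17.97
Net primary income = 95.15
Net secondary income = 81.01
Current account = -17.97 + 95.15 + 81.01 = 158.19
Financial account = -(158.19 + (-43.15)) = -115.04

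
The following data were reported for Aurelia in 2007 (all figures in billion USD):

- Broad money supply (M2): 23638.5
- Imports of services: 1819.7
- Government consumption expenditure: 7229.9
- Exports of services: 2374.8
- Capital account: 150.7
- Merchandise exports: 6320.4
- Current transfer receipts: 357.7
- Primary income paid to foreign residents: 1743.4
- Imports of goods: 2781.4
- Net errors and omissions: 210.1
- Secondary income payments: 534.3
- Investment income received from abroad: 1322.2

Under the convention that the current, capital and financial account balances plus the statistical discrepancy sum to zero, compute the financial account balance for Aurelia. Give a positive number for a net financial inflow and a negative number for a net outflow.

-3857.1

Goods balance = 6320.4 - 2781.4 = 3539.0
Services balance = 2374.8 - 1819.7 = 555.1
Trade balance (goods + services) = 3539.0 + 555.1 = 4094.1
Net primary income = 1322.2 - 1743.4 = -421.2
Net secondary income = 357.7 - 534.3 = -176.6
Current account = 4094.1 + (-421.2) + (-176.6) = 3496.3
Financial account = -(3496.3 + 150.7 + 210.1) = -3857.1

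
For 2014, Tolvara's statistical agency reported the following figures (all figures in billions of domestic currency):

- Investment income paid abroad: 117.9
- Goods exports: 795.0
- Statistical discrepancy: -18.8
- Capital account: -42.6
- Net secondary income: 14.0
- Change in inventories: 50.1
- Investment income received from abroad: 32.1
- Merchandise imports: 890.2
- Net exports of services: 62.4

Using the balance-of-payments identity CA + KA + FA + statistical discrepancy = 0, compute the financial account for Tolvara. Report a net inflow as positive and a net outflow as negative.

Goods balance = 795.0 - 890.2 = -95.2
Services balance = 62.4
Trade balance (goods + services) = -95.2 + 62.4 = -32.8
Net primary income = 32.1 - 117.9 = -85.8
Net secondary income = 14.0
Current account = -32.8 + (-85.8) + 14.0 = -104.6
Financial account = -(-104.6 + (-42.6) + (-18.8)) = 166.0

166.0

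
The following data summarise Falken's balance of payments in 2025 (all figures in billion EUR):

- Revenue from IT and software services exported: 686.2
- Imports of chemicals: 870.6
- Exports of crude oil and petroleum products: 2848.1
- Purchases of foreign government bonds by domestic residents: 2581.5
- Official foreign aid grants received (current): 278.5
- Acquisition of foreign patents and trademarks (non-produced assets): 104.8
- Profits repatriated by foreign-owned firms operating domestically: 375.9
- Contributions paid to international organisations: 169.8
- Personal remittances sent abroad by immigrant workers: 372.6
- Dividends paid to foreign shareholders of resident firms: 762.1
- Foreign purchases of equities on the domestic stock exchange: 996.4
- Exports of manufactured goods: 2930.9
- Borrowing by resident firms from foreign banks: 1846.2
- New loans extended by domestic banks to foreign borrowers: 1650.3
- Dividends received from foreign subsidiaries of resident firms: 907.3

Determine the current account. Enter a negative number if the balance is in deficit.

Goods: 2848.1 + 2930.9 - 870.6 = 4908.4
Services: 686.2
Primary income: -375.9 - 762.1 + 907.3 = -230.7
Secondary income: -169.8 + 278.5 - 372.6 = -263.9
Current account = 4908.4 + 686.2 + (-230.7) + (-263.9) = 5100.0
(Excluded from the current account — financial account: purchases of foreign government bonds by domestic residents 2581.5, foreign purchases of equities on the domestic stock exchange 996.4, borrowing by resident firms from foreign banks 1846.2, new loans extended by domestic banks to foreign borrowers 1650.3; capital account: acquisition of foreign patents and trademarks (non-produced assets) 104.8.)

5100.0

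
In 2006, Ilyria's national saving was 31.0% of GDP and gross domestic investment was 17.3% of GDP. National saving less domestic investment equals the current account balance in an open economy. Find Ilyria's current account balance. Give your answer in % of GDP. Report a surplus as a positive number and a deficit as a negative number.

CA = S - I = 31.0 - 17.3 = 13.7

13.7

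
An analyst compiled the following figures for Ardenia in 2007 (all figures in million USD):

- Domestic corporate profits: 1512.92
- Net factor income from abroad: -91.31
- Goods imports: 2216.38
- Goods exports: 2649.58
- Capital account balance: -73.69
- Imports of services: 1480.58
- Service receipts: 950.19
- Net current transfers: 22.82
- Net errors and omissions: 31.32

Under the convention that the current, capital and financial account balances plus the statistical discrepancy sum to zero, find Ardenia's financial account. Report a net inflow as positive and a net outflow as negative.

Goods balance = 2649.58 - 2216.38 = 433.20
Services balance = 950.19 - 1480.58 = -530.39
Trade balance (goods + services) = 433.20 + (-530.39) = -97.19
Net primary income = -91.31
Net secondary income = 22.82
Current account = -97.19 + (-91.31) + 22.82 = -165.68
Financial account = -(-165.68 + (-73.69) + 31.32) = 208.05

208.05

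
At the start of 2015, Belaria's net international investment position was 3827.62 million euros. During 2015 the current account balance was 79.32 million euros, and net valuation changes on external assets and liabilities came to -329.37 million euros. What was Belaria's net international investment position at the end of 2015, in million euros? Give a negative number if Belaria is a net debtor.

Change in NIIP = current account + net valuation change = 79.32 + (-329.37) = -250.05
End-of-year NIIP = 3827.62 + (-250.05) = 3577.57

3577.57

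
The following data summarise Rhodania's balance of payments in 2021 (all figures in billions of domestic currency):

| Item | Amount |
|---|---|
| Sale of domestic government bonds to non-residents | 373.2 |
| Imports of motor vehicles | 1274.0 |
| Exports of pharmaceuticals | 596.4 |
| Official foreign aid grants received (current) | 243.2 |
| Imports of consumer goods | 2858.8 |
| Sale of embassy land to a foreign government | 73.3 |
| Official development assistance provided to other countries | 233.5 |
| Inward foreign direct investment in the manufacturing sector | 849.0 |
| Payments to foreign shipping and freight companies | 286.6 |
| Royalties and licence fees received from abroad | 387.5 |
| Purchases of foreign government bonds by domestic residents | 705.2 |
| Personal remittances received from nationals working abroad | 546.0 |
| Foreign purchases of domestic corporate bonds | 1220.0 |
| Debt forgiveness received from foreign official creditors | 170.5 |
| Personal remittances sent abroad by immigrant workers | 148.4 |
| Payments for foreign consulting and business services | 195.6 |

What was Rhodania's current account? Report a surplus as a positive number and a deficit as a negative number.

Goods: -2858.8 - 1274.0 + 596.4 = -3536.4
Services: 387.5 - 195.6 - 286.6 = -94.7
Secondary income: 243.2 - 148.4 - 233.5 + 546.0 = 407.3
Current account = (-3536.4) + (-94.7) + 407.3 = -3223.8
(Excluded from the current account — financial account: sale of domestic government bonds to non-residents 373.2, inward foreign direct investment in the manufacturing sector 849.0, purchases of foreign government bonds by domestic residents 705.2, foreign purchases of domestic corporate bonds 1220.0; capital account: sale of embassy land to a foreign government 73.3, debt forgiveness received from foreign official creditors 170.5.)

-3223.8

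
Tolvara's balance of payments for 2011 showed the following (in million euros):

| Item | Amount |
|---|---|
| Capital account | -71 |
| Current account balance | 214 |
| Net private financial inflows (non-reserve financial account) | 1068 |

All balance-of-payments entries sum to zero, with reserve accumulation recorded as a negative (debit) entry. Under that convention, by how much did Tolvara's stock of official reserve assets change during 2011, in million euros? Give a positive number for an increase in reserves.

Official reserve transactions balance = -(214 + (-71) + 1068) = -1211
An accumulation of reserves is recorded as a debit (negative entry), so the change in the stock of reserves is the negative of that balance.
Change in official reserves = -(-1211) = 1211

1211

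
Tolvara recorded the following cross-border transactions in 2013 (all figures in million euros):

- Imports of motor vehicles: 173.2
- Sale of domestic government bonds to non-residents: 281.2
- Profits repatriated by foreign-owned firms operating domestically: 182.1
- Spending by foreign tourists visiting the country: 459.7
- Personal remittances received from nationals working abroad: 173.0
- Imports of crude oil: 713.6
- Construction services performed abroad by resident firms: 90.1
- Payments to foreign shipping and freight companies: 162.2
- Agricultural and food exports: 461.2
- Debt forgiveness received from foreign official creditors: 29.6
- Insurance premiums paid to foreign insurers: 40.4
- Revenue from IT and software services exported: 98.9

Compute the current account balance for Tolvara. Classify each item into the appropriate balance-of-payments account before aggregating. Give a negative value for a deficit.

11.4

Goods: -713.6 - 173.2 + 461.2 = -425.6
Services: 459.7 - 40.4 + 90.1 + 98.9 - 162.2 = 446.1
Primary income: -182.1
Secondary income: 173.0
Current account = (-425.6) + 446.1 + (-182.1) + 173.0 = 11.4
(Excluded from the current account — financial account: sale of domestic government bonds to non-residents 281.2; capital account: debt forgiveness received from foreign official creditors 29.6.)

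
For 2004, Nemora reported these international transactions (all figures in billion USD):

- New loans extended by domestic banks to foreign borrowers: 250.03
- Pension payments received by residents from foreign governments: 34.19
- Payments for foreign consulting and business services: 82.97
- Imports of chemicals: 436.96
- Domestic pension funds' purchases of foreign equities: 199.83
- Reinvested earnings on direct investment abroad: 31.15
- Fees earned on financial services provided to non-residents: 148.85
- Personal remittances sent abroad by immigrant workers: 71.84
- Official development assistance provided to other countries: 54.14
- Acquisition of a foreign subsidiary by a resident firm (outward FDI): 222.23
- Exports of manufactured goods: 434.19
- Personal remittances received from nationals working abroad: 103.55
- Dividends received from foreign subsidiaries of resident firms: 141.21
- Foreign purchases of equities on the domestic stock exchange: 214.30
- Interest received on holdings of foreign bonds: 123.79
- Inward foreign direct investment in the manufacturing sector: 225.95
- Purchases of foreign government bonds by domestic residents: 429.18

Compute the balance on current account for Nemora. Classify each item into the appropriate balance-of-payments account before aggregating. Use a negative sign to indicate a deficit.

371.02

Goods: -436.96 + 434.19 = -2.77
Services: -82.97 + 148.85 = 65.88
Primary income: 141.21 + 31.15 + 123.79 = 296.15
Secondary income: 34.19 - 71.84 - 54.14 + 103.55 = 11.76
Current account = (-2.77) + 65.88 + 296.15 + 11.76 = 371.02
(Excluded from the current account — financial account: new loans extended by domestic banks to foreign borrowers 250.03, domestic pension funds' purchases of foreign equities 199.83, acquisition of a foreign subsidiary by a resident firm (outward FDI) 222.23, foreign purchases of equities on the domestic stock exchange 214.30, inward foreign direct investment in the manufacturing sector 225.95, purchases of foreign government bonds by domestic residents 429.18.)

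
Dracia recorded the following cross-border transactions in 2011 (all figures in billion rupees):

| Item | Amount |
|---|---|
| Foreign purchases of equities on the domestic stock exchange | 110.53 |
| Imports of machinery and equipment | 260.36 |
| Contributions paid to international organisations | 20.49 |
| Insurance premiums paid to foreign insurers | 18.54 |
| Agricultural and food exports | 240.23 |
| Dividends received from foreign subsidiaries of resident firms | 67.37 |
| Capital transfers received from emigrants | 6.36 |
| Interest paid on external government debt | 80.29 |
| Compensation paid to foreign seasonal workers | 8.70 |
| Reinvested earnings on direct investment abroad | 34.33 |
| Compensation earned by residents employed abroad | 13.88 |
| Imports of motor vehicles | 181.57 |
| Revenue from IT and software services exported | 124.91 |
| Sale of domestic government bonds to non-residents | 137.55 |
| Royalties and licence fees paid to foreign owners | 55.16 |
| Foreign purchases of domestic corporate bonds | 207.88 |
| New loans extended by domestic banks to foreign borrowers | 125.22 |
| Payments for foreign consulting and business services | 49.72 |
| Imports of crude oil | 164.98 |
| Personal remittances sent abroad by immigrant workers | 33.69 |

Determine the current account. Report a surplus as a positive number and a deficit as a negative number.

Goods: 240.23 - 164.98 - 260.36 - 181.57 = -366.68
Services: -18.54 - 49.72 - 55.16 + 124.91 = 1.49
Primary income: -80.29 + 13.88 + 34.33 + 67.37 - 8.70 = 26.59
Secondary income: -33.69 - 20.49 = -54.18
Current account = (-366.68) + 1.49 + 26.59 + (-54.18) = -392.78
(Excluded from the current account — financial account: foreign purchases of equities on the domestic stock exchange 110.53, sale of domestic government bonds to non-residents 137.55, foreign purchases of domestic corporate bonds 207.88, new loans extended by domestic banks to foreign borrowers 125.22; capital account: capital transfers received from emigrants 6.36.)

-392.78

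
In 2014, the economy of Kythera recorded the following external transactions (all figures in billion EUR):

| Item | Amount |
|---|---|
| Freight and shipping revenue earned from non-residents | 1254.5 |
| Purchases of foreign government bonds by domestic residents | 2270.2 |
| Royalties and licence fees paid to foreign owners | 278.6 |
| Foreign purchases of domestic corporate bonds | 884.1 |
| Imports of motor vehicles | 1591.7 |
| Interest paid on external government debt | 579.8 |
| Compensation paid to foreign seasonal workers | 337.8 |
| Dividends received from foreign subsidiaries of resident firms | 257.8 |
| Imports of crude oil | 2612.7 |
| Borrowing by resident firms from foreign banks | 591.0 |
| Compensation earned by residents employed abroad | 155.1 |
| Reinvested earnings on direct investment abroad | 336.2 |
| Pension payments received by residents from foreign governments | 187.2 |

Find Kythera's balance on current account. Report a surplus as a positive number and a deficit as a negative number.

Goods: -1591.7 - 2612.7 = -4204.4
Services: 1254.5 - 278.6 = 975.9
Primary income: 257.8 + 155.1 + 336.2 - 337.8 - 579.8 = -168.5
Secondary income: 187.2
Current account = (-4204.4) + 975.9 + (-168.5) + 187.2 = -3209.8
(Excluded from the current account — financial account: purchases of foreign government bonds by domestic residents 2270.2, foreign purchases of domestic corporate bonds 884.1, borrowing by resident firms from foreign banks 591.0.)

-3209.8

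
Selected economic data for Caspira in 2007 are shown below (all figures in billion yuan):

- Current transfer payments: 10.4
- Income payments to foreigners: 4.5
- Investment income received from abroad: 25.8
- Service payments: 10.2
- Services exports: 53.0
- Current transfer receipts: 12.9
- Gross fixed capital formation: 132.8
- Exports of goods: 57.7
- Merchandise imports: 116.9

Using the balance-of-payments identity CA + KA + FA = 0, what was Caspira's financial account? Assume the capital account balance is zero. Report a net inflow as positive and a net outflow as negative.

-7.4

Goods balance = 57.7 - 116.9 = -59.2
Services balance = 53.0 - 10.2 = 42.8
Trade balance (goods + services) = -59.2 + 42.8 = -16.4
Net primary income = 25.8 - 4.5 = 21.3
Net secondary income = 12.9 - 10.4 = 2.5
Current account = -16.4 + 21.3 + 2.5 = 7.4
Financial account = -(7.4) = -7.4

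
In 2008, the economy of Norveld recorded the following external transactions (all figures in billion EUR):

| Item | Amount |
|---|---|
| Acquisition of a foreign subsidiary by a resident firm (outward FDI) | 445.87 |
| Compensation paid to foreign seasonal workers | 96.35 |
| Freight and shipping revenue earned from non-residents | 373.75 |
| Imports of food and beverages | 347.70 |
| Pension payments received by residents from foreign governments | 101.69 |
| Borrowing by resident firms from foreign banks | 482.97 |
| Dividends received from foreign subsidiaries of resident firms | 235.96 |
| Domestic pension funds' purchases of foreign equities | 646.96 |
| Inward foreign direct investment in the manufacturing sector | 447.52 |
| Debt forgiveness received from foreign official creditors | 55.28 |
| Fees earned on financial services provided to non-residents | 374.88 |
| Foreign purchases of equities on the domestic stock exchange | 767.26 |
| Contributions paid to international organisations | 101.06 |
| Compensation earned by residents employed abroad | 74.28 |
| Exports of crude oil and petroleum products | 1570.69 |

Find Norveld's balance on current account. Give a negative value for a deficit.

Goods: -347.70 + 1570.69 = 1222.99
Services: 373.75 + 374.88 = 748.63
Primary income: 74.28 - 96.35 + 235.96 = 213.89
Secondary income: 101.69 - 101.06 = 0.63
Current account = 1222.99 + 748.63 + 213.89 + 0.63 = 2186.14
(Excluded from the current account — financial account: acquisition of a foreign subsidiary by a resident firm (outward FDI) 445.87, borrowing by resident firms from foreign banks 482.97, domestic pension funds' purchases of foreign equities 646.96, inward foreign direct investment in the manufacturing sector 447.52, foreign purchases of equities on the domestic stock exchange 767.26; capital account: debt forgiveness received from foreign official creditors 55.28.)

2186.14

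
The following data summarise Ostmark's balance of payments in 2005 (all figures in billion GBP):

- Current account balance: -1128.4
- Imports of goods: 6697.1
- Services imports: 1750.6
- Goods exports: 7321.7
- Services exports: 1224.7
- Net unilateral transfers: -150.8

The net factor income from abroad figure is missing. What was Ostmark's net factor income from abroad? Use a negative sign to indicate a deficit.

-1076.3

Current account = goods balance + services balance + net primary income + net secondary income
Sum of the known components = -52.1
Net factor income from abroad = CA - (known components) = -1128.4 - (-52.1) = -1076.3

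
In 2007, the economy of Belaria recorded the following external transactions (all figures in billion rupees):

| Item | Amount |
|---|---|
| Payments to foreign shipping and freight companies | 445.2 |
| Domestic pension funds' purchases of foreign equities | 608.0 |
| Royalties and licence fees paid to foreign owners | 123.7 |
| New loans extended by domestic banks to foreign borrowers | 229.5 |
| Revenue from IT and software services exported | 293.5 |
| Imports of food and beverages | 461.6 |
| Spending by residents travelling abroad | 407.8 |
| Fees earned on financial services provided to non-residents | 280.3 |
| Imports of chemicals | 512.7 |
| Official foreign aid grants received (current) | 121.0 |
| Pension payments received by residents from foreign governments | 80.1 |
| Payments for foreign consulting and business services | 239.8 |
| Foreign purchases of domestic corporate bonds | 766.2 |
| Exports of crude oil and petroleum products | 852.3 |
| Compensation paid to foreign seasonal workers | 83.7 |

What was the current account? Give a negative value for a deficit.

Goods: -512.7 + 852.3 - 461.6 = -122.0
Services: -239.8 + 280.3 + 293.5 - 123.7 - 445.2 - 407.8 = -642.7
Primary income: -83.7
Secondary income: 80.1 + 121.0 = 201.1
Current account = (-122.0) + (-642.7) + (-83.7) + 201.1 = -647.3
(Excluded from the current account — financial account: domestic pension funds' purchases of foreign equities 608.0, new loans extended by domestic banks to foreign borrowers 229.5, foreign purchases of domestic corporate bonds 766.2.)

-647.3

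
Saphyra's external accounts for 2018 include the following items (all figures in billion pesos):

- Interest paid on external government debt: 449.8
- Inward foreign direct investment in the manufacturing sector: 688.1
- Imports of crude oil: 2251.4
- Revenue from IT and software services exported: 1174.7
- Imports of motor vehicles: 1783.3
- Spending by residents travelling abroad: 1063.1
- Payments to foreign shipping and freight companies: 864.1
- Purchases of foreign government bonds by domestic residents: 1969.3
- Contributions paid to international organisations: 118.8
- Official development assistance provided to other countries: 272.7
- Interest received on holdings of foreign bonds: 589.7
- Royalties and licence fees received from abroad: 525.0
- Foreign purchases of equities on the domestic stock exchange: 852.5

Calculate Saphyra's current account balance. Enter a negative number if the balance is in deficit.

Goods: -2251.4 - 1783.3 = -4034.7
Services: -1063.1 - 864.1 + 1174.7 + 525.0 = -227.5
Primary income: 589.7 - 449.8 = 139.9
Secondary income: -118.8 - 272.7 = -391.5
Current account = (-4034.7) + (-227.5) + 139.9 + (-391.5) = -4513.8
(Excluded from the current account — financial account: inward foreign direct investment in the manufacturing sector 688.1, purchases of foreign government bonds by domestic residents 1969.3, foreign purchases of equities on the domestic stock exchange 852.5.)

-4513.8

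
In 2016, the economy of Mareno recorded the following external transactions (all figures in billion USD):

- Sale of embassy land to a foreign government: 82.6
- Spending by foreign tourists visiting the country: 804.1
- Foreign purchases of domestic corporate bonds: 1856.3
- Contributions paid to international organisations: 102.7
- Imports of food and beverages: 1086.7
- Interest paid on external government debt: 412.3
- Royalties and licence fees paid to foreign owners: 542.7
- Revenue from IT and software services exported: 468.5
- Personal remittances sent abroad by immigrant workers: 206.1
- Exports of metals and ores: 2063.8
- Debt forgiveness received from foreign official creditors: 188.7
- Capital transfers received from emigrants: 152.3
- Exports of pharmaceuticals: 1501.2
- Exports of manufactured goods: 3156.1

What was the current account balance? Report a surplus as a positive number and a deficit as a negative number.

Goods: -1086.7 + 2063.8 + 1501.2 + 3156.1 = 5634.4
Services: 468.5 - 542.7 + 804.1 = 729.9
Primary income: -412.3
Secondary income: -102.7 - 206.1 = -308.8
Current account = 5634.4 + 729.9 + (-412.3) + (-308.8) = 5643.2
(Excluded from the current account — capital account: sale of embassy land to a foreign government 82.6, debt forgiveness received from foreign official creditors 188.7, capital transfers received from emigrants 152.3; financial account: foreign purchases of domestic corporate bonds 1856.3.)

5643.2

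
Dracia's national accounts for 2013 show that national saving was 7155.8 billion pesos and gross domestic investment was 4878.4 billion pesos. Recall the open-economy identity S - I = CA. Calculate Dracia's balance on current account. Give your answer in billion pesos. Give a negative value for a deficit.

2277.4

CA = S - I = 7155.8 - 4878.4 = 2277.4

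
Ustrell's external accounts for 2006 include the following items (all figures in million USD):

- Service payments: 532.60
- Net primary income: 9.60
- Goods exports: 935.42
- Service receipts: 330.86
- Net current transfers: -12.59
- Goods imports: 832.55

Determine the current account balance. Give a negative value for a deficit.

Goods balance = 935.42 - 832.55 = 102.87
Services balance = 330.86 - 532.60 = -201.74
Trade balance (goods + services) = 102.87 + (-201.74) = -98.87
Net primary income = 9.60
Net secondary income = -12.59
Current account = -98.87 + 9.60 + (-12.59) = -101.86

-101.86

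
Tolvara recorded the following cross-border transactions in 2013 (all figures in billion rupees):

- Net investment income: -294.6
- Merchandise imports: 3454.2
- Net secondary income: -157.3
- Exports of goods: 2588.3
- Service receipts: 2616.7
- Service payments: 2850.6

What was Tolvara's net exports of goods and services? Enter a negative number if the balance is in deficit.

-1099.8

Goods balance = 2588.3 - 3454.2 = -865.9
Services balance = 2616.7 - 2850.6 = -233.9
Trade balance (goods + services) = -865.9 + (-233.9) = -1099.8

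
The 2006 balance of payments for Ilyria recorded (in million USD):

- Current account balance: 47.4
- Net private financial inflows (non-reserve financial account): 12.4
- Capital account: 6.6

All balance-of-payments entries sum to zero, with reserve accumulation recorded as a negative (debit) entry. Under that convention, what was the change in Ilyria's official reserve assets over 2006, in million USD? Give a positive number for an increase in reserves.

Official reserve transactions balance = -(47.4 + 6.6 + 12.4) = -66.4
An accumulation of reserves is recorded as a debit (negative entry), so the change in the stock of reserves is the negative of that balance.
Change in official reserves = -(-66.4) = 66.4

66.4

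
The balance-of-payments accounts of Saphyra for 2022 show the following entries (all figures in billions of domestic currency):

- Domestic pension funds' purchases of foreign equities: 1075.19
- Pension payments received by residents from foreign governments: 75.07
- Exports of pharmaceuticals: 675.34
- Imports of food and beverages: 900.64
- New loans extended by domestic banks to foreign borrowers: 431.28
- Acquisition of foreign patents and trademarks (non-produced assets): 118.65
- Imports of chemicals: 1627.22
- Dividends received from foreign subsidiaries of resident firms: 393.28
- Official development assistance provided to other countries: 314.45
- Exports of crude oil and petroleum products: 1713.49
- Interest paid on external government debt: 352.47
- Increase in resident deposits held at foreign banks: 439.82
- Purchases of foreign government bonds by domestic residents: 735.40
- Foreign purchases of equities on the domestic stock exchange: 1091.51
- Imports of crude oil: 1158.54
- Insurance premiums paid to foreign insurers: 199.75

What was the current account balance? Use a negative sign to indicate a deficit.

Goods: 675.34 + 1713.49 - 1627.22 - 900.64 - 1158.54 = -1297.57
Services: -199.75
Primary income: -352.47 + 393.28 = 40.81
Secondary income: -314.45 + 75.07 = -239.38
Current account = (-1297.57) + (-199.75) + 40.81 + (-239.38) = -1695.89
(Excluded from the current account — financial account: domestic pension funds' purchases of foreign equities 1075.19, new loans extended by domestic banks to foreign borrowers 431.28, increase in resident deposits held at foreign banks 439.82, purchases of foreign government bonds by domestic residents 735.40, foreign purchases of equities on the domestic stock exchange 1091.51; capital account: acquisition of foreign patents and trademarks (non-produced assets) 118.65.)

-1695.89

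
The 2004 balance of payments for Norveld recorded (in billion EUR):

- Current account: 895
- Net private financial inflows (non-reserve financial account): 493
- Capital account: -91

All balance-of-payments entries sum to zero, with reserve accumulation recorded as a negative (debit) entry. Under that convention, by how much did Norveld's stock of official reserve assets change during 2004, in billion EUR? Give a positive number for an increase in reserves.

1297

Official reserve transactions balance = -(895 + (-91) + 493) = -1297
An accumulation of reserves is recorded as a debit (negative entry), so the change in the stock of reserves is the negative of that balance.
Change in official reserves = -(-1297) = 1297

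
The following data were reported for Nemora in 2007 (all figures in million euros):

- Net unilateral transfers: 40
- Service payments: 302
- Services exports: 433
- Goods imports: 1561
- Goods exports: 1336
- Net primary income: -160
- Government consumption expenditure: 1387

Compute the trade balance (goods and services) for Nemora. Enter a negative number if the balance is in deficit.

Goods balance = 1336 - 1561 = -225
Services balance = 433 - 302 = 131
Trade balance (goods + services) = -225 + 131 = -94

-94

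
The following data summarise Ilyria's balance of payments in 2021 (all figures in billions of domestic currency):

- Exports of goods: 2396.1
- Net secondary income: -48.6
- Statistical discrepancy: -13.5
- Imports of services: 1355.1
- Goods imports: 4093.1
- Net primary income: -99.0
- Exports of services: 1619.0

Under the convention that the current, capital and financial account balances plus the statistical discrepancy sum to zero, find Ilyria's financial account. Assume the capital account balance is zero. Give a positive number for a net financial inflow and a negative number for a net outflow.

Goods balance = 2396.1 - 4093.1 = -1697.0
Services balance = 1619.0 - 1355.1 = 263.9
Trade balance (goods + services) = -1697.0 + 263.9 = -1433.1
Net primary income = -99.0
Net secondary income = -48.6
Current account = -1433.1 + (-99.0) + (-48.6) = -1580.7
Financial account = -(-1580.7 + (-13.5)) = 1594.2

1594.2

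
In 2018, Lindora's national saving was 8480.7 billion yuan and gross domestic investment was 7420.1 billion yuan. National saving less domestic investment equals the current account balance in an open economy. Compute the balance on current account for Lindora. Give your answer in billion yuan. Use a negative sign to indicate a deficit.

CA = S - I = 8480.7 - 7420.1 = 1060.6

1060.6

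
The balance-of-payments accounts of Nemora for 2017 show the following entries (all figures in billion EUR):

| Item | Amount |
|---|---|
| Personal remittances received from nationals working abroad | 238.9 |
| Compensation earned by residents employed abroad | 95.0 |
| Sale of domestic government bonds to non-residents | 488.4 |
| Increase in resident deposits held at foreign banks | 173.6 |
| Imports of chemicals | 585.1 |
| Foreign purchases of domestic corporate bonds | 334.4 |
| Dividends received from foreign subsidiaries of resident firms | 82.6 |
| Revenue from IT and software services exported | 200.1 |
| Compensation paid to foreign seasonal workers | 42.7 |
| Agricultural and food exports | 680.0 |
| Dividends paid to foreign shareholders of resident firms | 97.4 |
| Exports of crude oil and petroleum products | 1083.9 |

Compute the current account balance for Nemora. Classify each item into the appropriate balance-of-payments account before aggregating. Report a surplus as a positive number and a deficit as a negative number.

1655.3

Goods: -585.1 + 680.0 + 1083.9 = 1178.8
Services: 200.1
Primary income: 82.6 - 42.7 - 97.4 + 95.0 = 37.5
Secondary income: 238.9
Current account = 1178.8 + 200.1 + 37.5 + 238.9 = 1655.3
(Excluded from the current account — financial account: sale of domestic government bonds to non-residents 488.4, increase in resident deposits held at foreign banks 173.6, foreign purchases of domestic corporate bonds 334.4.)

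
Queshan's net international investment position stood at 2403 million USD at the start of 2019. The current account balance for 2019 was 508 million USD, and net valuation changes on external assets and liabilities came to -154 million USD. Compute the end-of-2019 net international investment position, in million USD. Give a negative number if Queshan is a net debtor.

Change in NIIP = current account + net valuation change = 508 + (-154) = 354
End-of-year NIIP = 2403 + 354 = 2757

2757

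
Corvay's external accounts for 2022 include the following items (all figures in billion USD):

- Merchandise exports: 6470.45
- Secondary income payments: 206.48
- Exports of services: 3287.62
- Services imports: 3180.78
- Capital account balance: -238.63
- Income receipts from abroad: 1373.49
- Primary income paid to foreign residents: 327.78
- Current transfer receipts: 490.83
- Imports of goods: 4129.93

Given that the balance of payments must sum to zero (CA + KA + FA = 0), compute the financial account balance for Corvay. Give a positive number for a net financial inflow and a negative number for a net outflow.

Goods balance = 6470.45 - 4129.93 = 2340.52
Services balance = 3287.62 - 3180.78 = 106.84
Trade balance (goods + services) = 2340.52 + 106.84 = 2447.36
Net primary income = 1373.49 - 327.78 = 1045.71
Net secondary income = 490.83 - 206.48 = 284.35
Current account = 2447.36 + 1045.71 + 284.35 = 3777.42
Financial account = -(3777.42 + (-238.63)) = -3538.79

-3538.79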